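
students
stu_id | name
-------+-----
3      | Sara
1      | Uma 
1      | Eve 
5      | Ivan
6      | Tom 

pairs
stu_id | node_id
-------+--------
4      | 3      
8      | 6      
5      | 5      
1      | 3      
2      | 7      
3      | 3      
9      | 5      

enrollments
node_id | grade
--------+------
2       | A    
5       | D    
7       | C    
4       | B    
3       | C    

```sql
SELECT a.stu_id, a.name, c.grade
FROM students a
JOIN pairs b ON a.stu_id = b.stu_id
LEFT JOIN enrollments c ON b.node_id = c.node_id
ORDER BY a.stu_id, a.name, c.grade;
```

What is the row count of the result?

4

Joins associate left-to-right: students INNER JOIN pairs on stu_id gives 4 intermediate row(s).
Then LEFT JOIN `enrollments c` on node_id: each of those 4 rows is kept; rows whose b.node_id has no match in c get NULL for c's columns.
Result: 4 row(s).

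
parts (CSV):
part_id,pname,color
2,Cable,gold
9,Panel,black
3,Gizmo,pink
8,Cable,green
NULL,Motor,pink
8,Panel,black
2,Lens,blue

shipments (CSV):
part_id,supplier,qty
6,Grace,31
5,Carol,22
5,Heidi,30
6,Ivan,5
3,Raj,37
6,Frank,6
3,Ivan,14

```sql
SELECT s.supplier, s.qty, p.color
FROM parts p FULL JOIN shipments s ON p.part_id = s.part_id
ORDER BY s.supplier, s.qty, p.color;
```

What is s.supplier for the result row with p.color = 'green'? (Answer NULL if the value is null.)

NULL

FULL OUTER JOIN keeps every row from both sides; unmatched rows get NULL for the other side's columns.
Matching on p.part_id = s.part_id. A NULL in a compared column never satisfies the condition.
Matched pairs: 2; unmatched p rows kept: 6; unmatched s rows kept: 5.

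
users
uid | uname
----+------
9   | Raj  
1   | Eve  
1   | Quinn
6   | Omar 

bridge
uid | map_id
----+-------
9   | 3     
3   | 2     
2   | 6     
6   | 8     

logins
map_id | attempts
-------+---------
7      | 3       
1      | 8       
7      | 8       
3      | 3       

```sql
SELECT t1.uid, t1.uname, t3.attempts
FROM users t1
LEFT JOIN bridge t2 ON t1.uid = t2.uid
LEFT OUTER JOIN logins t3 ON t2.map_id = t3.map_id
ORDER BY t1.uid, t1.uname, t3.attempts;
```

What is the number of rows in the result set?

4

Evaluate left to right. First `users t1 LEFT JOIN bridge t2` on uid: 4 row(s).
Then LEFT JOIN `logins t3` on map_id: each of those 4 rows is kept; rows whose t2.map_id has no match in t3 get NULL for t3's columns.
Result: 4 row(s).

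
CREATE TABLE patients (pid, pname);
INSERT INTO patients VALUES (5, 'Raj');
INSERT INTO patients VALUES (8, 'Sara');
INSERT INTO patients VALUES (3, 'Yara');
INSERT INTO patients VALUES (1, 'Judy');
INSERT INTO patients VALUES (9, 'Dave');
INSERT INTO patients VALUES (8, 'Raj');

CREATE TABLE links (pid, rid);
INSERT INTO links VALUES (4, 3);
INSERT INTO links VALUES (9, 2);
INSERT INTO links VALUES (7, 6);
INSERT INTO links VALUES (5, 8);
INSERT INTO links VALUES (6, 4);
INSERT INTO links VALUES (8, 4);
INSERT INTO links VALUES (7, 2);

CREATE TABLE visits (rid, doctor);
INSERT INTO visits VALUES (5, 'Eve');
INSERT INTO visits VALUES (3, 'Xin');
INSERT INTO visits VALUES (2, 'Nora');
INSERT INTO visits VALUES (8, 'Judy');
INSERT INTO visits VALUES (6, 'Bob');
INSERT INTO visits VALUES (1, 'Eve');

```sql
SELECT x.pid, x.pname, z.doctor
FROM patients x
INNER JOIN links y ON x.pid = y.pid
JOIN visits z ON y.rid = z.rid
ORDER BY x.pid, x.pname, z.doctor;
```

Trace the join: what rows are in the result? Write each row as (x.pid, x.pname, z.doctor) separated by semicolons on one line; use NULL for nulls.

(5, Raj, Judy); (9, Dave, Nora)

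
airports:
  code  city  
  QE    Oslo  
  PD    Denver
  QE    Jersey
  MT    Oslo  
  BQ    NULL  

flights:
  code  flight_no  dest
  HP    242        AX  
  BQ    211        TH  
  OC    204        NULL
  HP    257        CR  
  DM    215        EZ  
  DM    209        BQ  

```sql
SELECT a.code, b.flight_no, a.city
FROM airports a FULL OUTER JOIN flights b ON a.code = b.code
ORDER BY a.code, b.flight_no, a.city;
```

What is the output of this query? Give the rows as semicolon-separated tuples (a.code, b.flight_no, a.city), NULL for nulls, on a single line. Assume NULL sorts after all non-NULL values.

(BQ, 211, NULL); (MT, NULL, Oslo); (PD, NULL, Denver); (QE, NULL, Jersey); (QE, NULL, Oslo); (NULL, 204, NULL); (NULL, 209, NULL); (NULL, 215, NULL); (NULL, 242, NULL); (NULL, 257, NULL)

FULL OUTER JOIN keeps every row from both sides; unmatched rows get NULL for the other side's columns.
Matching on a.code = b.code.
- a (code=QE) has no partner → padded with NULL.
- a (code=PD) has no partner → padded with NULL.
- a (code=QE) has no partner → padded with NULL.
- a (code=MT) has no partner → padded with NULL.
- a (code=BQ) pairs with 1 row(s) of b.
- 5 b row(s) had no a match → kept, a columns NULL.
After projecting and ordering:
a.code | b.flight_no | a.city
BQ | 211 | NULL
MT | NULL | Oslo
PD | NULL | Denver
QE | NULL | Jersey
QE | NULL | Oslo
NULL | 204 | NULL
NULL | 209 | NULL
NULL | 215 | NULL
NULL | 242 | NULL
NULL | 257 | NULL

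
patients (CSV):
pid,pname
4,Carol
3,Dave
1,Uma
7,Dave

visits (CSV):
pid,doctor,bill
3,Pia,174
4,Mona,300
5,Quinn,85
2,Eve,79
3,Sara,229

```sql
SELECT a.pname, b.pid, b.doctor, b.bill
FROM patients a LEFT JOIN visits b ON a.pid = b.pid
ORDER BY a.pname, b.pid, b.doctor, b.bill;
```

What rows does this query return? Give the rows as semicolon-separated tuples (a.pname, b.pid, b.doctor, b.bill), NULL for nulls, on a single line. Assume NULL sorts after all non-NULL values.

LEFT JOIN keeps every row from `patients`; unmatched rows get NULL for `visits`'s columns.
Matching on a.pid = b.pid.
- a (pid=4) pairs with 1 row(s) of b.
- a (pid=3) pairs with 2 row(s) of b.
- a (pid=1) has no partner → padded with NULL.
- a (pid=7) has no partner → padded with NULL.
After projecting and ordering:
a.pname | b.pid | b.doctor | b.bill
Carol | 4 | Mona | 300
Dave | 3 | Pia | 174
Dave | 3 | Sara | 229
Dave | NULL | NULL | NULL
Uma | NULL | NULL | NULL

(Carol, 4, Mona, 300); (Dave, 3, Pia, 174); (Dave, 3, Sara, 229); (Dave, NULL, NULL, NULL); (Uma, NULL, NULL, NULL)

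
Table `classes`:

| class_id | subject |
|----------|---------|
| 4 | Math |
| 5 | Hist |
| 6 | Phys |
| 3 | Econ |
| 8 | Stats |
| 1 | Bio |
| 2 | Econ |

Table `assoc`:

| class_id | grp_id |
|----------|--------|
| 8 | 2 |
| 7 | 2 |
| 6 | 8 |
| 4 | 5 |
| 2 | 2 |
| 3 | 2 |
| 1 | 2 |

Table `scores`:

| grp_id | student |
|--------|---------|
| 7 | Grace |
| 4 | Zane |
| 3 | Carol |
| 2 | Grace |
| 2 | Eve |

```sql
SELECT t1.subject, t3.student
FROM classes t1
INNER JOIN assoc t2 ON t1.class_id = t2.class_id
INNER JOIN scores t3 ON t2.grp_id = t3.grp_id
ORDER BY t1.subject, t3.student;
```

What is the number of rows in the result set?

8

Joins associate left-to-right: classes INNER JOIN assoc on class_id gives 6 intermediate row(s).
Then INNER JOIN `scores t3` on grp_id: keep only rows whose t2.grp_id appears in t3.
Result: 8 row(s).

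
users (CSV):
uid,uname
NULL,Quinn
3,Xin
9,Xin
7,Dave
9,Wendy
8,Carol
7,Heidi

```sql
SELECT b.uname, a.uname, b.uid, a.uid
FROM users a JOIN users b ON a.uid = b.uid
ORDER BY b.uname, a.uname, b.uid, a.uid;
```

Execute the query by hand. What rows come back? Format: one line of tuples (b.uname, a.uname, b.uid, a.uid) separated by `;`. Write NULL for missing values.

(Carol, Carol, 8, 8); (Dave, Dave, 7, 7); (Dave, Heidi, 7, 7); (Heidi, Dave, 7, 7); (Heidi, Heidi, 7, 7); (Wendy, Wendy, 9, 9); (Wendy, Xin, 9, 9); (Xin, Wendy, 9, 9); (Xin, Xin, 3, 3); (Xin, Xin, 9, 9)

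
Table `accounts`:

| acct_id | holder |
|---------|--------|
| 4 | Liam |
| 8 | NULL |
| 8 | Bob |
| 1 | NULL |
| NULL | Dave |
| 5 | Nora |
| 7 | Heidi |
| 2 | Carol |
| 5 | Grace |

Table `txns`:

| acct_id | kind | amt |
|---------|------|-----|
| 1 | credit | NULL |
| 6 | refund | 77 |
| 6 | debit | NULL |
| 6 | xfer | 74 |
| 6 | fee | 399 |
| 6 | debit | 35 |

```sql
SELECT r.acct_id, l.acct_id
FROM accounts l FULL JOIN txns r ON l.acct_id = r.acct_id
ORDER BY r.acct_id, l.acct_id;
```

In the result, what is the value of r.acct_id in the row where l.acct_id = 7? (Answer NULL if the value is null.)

NULL

FULL OUTER JOIN keeps every row from both sides; unmatched rows get NULL for the other side's columns.
Matching on l.acct_id = r.acct_id. A NULL in a compared column never satisfies the condition.
- acct_id=4: no r row matches, row kept with r columns NULL.
- acct_id=8: no r row matches, row kept with r columns NULL.
- acct_id=8: no r row matches, row kept with r columns NULL.
- acct_id=1: 1 matching r row(s), so 1 row(s) emitted.
- acct_id=NULL: no r row matches, row kept with r columns NULL.
- acct_id=5: no r row matches, row kept with r columns NULL.
- acct_id=7: no r row matches, row kept with r columns NULL.
- acct_id=2: no r row matches, row kept with r columns NULL.
- acct_id=5: no r row matches, row kept with r columns NULL.
- plus 5 unmatched r row(s), each kept with NULL l columns.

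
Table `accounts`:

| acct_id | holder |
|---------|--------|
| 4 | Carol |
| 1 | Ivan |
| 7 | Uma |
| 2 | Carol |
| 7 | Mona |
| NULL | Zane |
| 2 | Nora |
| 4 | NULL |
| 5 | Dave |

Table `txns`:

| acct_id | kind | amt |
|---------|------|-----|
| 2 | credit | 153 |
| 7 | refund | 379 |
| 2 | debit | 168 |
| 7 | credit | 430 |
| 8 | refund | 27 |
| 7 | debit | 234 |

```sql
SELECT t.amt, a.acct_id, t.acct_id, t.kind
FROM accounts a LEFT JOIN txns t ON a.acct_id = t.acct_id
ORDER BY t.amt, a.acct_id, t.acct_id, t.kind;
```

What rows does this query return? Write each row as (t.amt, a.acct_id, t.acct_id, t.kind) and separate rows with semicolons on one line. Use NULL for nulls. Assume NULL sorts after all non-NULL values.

(153, 2, 2, credit); (153, 2, 2, credit); (168, 2, 2, debit); (168, 2, 2, debit); (234, 7, 7, debit); (234, 7, 7, debit); (379, 7, 7, refund); (379, 7, 7, refund); (430, 7, 7, credit); (430, 7, 7, credit); (NULL, 1, NULL, NULL); (NULL, 4, NULL, NULL); (NULL, 4, NULL, NULL); (NULL, 5, NULL, NULL); (NULL, NULL, NULL, NULL)

LEFT JOIN keeps every row from `accounts`; unmatched rows get NULL for `txns`'s columns.
Matching on a.acct_id = t.acct_id. A NULL in a compared column never satisfies the condition.
- acct_id=4: no t row matches, row kept with t columns NULL.
- acct_id=1: no t row matches, row kept with t columns NULL.
- acct_id=7: 3 matching t row(s), so 3 row(s) emitted.
- acct_id=2: 2 matching t row(s), so 2 row(s) emitted.
- acct_id=7: 3 matching t row(s), so 3 row(s) emitted.
- acct_id=NULL: no t row matches, row kept with t columns NULL.
- acct_id=2: 2 matching t row(s), so 2 row(s) emitted.
- acct_id=4: no t row matches, row kept with t columns NULL.
- acct_id=5: no t row matches, row kept with t columns NULL.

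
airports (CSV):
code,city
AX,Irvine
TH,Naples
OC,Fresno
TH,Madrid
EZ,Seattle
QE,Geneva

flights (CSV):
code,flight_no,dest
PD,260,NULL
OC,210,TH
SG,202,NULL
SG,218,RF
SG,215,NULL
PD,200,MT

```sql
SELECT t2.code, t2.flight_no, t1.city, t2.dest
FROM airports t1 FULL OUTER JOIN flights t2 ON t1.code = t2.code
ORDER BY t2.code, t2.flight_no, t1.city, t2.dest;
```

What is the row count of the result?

11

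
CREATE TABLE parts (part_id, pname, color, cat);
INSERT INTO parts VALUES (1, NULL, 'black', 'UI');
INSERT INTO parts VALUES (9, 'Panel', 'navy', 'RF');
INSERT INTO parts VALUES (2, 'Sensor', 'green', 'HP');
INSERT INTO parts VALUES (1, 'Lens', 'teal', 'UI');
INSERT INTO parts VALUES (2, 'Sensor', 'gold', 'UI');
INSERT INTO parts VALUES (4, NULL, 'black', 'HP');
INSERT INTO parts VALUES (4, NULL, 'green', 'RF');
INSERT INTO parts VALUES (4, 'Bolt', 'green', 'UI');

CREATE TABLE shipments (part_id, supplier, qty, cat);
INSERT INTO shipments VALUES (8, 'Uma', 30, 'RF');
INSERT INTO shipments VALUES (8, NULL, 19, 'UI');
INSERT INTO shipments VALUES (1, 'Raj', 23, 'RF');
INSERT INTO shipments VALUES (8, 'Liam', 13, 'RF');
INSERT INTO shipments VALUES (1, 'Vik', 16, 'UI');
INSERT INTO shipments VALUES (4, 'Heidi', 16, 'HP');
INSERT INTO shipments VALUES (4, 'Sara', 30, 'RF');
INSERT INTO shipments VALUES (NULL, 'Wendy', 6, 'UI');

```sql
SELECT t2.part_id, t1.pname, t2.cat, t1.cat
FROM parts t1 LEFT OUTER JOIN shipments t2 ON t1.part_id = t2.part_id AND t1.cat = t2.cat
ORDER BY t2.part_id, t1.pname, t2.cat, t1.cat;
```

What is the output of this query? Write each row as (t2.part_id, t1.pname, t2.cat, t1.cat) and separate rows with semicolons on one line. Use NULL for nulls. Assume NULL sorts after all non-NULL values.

LEFT JOIN keeps every row from `parts`; unmatched rows get NULL for `shipments`'s columns.
Matching on t1.part_id = t2.part_id AND t1.cat = t2.cat. A NULL in a compared column never satisfies the condition.
Matched pairs: 4; unmatched t1 rows kept: 4.

(1, Lens, UI, UI); (1, NULL, UI, UI); (4, NULL, HP, HP); (4, NULL, RF, RF); (NULL, Bolt, NULL, UI); (NULL, Panel, NULL, RF); (NULL, Sensor, NULL, HP); (NULL, Sensor, NULL, UI)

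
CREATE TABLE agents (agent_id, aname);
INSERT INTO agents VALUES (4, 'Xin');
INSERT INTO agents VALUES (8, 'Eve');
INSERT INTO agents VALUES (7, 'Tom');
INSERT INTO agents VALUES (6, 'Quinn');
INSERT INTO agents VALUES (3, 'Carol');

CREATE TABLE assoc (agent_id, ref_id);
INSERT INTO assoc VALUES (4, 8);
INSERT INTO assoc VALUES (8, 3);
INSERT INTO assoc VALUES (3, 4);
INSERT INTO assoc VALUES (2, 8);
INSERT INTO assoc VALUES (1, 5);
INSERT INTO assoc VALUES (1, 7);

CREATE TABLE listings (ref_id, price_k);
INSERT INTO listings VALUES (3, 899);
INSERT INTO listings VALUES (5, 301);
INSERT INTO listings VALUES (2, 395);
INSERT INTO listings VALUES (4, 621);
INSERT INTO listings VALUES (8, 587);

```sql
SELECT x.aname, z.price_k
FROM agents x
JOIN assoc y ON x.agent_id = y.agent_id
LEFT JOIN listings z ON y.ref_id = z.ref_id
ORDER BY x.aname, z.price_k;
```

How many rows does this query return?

3

Joins associate left-to-right: agents INNER JOIN assoc on agent_id gives 3 intermediate row(s).
Then LEFT JOIN `listings z` on ref_id: each of those 3 rows is kept; rows whose y.ref_id has no match in z get NULL for z's columns.
Result: 3 row(s).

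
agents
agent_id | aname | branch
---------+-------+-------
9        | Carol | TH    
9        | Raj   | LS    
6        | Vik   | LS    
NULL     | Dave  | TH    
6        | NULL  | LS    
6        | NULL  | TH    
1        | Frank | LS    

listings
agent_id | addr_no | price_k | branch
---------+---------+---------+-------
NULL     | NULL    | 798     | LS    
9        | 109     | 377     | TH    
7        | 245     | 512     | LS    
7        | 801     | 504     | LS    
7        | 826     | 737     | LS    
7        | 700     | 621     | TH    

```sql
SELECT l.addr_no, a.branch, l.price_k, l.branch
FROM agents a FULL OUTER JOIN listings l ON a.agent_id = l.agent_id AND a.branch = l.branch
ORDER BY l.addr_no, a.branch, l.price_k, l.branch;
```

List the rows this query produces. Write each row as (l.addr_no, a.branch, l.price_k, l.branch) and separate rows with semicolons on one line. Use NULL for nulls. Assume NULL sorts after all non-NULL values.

FULL OUTER JOIN keeps every row from both sides; unmatched rows get NULL for the other side's columns.
Matching on a.agent_id = l.agent_id AND a.branch = l.branch. A NULL in a compared column never satisfies the condition.
Matched pairs: 1; unmatched a rows kept: 6; unmatched l rows kept: 5.

(109, TH, 377, TH); (245, NULL, 512, LS); (700, NULL, 621, TH); (801, NULL, 504, LS); (826, NULL, 737, LS); (NULL, LS, NULL, NULL); (NULL, LS, NULL, NULL); (NULL, LS, NULL, NULL); (NULL, LS, NULL, NULL); (NULL, TH, NULL, NULL); (NULL, TH, NULL, NULL); (NULL, NULL, 798, LS)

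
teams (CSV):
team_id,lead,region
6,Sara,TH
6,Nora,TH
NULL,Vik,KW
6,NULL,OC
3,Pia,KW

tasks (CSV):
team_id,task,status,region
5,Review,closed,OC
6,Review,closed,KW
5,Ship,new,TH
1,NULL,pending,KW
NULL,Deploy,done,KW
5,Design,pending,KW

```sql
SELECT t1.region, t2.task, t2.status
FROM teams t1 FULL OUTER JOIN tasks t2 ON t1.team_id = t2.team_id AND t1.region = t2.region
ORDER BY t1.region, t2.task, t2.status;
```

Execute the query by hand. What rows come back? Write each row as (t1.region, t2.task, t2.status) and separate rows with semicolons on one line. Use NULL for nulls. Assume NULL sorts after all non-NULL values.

(KW, NULL, NULL); (KW, NULL, NULL); (OC, NULL, NULL); (TH, NULL, NULL); (TH, NULL, NULL); (NULL, Deploy, done); (NULL, Design, pending); (NULL, Review, closed); (NULL, Review, closed); (NULL, Ship, new); (NULL, NULL, pending)

FULL OUTER JOIN keeps every row from both sides; unmatched rows get NULL for the other side's columns.
Matching on t1.team_id = t2.team_id AND t1.region = t2.region. A NULL in a compared column never satisfies the condition.
Matched pairs: 0; unmatched t1 rows kept: 5; unmatched t2 rows kept: 6.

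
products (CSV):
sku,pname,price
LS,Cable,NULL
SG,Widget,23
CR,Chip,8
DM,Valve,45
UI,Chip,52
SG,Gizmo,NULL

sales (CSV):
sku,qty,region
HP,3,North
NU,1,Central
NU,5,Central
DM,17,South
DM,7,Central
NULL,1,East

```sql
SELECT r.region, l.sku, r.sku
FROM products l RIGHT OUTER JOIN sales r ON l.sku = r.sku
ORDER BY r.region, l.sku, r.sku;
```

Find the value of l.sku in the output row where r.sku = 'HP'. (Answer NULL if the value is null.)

RIGHT JOIN keeps every row from `sales`; unmatched rows get NULL for `products`'s columns.
Matching on l.sku = r.sku. A NULL in a compared column never satisfies the condition.
- l (sku=LS) has no partner in r.
- l (sku=SG) has no partner in r.
- l (sku=CR) has no partner in r.
- l (sku=DM) pairs with 2 row(s) of r.
- l (sku=UI) has no partner in r.
- l (sku=SG) has no partner in r.
- plus 4 unmatched r row(s), each kept with NULL l columns.

NULL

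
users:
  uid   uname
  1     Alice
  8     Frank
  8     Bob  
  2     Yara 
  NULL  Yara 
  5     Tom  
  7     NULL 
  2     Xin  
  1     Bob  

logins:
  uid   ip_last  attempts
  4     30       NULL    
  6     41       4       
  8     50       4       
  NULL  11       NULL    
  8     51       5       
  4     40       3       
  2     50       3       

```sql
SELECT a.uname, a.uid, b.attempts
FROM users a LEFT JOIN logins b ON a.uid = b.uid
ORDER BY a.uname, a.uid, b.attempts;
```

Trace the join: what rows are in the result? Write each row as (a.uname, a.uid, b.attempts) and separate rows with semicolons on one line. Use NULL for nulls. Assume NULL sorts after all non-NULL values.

LEFT JOIN keeps every row from `users`; unmatched rows get NULL for `logins`'s columns.
Matching on a.uid = b.uid. A NULL in a compared column never satisfies the condition.
- uid=1: no b row matches, row kept with b columns NULL.
- uid=8: 2 matching b row(s), so 2 row(s) emitted.
- uid=8: 2 matching b row(s), so 2 row(s) emitted.
- uid=2: 1 matching b row(s), so 1 row(s) emitted.
- uid=NULL: no b row matches, row kept with b columns NULL.
- uid=5: no b row matches, row kept with b columns NULL.
- uid=7: no b row matches, row kept with b columns NULL.
- uid=2: 1 matching b row(s), so 1 row(s) emitted.
- uid=1: no b row matches, row kept with b columns NULL.

(Alice, 1, NULL); (Bob, 1, NULL); (Bob, 8, 4); (Bob, 8, 5); (Frank, 8, 4); (Frank, 8, 5); (Tom, 5, NULL); (Xin, 2, 3); (Yara, 2, 3); (Yara, NULL, NULL); (NULL, 7, NULL)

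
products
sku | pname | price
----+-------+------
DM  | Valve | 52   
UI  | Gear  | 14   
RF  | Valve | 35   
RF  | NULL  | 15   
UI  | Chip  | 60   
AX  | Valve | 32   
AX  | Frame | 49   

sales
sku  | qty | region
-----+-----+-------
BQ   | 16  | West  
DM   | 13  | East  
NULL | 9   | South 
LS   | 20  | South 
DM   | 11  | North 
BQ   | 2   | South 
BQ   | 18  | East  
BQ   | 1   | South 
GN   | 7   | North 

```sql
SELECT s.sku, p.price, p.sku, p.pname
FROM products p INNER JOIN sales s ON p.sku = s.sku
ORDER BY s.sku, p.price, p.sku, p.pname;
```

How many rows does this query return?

INNER JOIN keeps only pairs where the ON condition holds.
Matching on p.sku = s.sku. A NULL in a compared column never satisfies the condition.
Matched pairs: 2.
Total: 2 rows.

2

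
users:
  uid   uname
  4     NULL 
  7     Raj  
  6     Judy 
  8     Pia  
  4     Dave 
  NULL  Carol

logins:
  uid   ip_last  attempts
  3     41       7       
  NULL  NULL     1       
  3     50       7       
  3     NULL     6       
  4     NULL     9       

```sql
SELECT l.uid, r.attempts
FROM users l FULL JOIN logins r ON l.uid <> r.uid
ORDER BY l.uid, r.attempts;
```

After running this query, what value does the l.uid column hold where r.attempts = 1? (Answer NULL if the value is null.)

NULL

FULL OUTER JOIN keeps every row from both sides; unmatched rows get NULL for the other side's columns.
Matching on l.uid <> r.uid. A NULL in a compared column never satisfies the condition.
- l[0] uid=4 → 3 match(es) in r → 3 row(s).
- l[1] uid=7 → 4 match(es) in r → 4 row(s).
- l[2] uid=6 → 4 match(es) in r → 4 row(s).
- l[3] uid=8 → 4 match(es) in r → 4 row(s).
- l[4] uid=4 → 3 match(es) in r → 3 row(s).
- l[5] uid=NULL → no match; kept with NULLs on the r side.
- 1 row(s) from r found no l partner → padded with NULL.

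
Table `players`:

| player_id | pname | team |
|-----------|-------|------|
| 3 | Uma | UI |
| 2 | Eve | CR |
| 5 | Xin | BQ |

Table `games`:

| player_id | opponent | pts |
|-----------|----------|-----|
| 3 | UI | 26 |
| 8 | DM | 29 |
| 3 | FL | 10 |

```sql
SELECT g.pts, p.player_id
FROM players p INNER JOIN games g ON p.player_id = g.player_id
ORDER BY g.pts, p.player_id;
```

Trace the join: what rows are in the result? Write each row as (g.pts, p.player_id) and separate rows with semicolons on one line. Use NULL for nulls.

INNER JOIN keeps only pairs where the ON condition holds.
Matching on p.player_id = g.player_id.
- p[0] player_id=3 → 2 match(es) in g → 2 row(s).
- p[1] player_id=2 → no match; dropped.
- p[2] player_id=5 → no match; dropped.
After projecting and ordering:
g.pts | p.player_id
10 | 3
26 | 3

(10, 3); (26, 3)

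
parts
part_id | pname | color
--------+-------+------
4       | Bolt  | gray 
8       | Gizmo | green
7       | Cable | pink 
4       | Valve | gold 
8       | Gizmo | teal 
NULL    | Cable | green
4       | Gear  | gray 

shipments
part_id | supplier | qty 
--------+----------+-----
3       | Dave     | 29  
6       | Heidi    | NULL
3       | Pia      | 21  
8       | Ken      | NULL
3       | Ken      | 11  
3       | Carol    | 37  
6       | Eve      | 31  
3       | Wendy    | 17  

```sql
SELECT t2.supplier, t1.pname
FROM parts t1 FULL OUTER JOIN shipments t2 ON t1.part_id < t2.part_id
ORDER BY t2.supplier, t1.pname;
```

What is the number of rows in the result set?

18

FULL OUTER JOIN keeps every row from both sides; unmatched rows get NULL for the other side's columns.
Matching on t1.part_id < t2.part_id. A NULL in a compared column never satisfies the condition.
Matched pairs: 10; unmatched t1 rows kept: 3; unmatched t2 rows kept: 5.
Total: 10 matched + 8 padded = 18 rows.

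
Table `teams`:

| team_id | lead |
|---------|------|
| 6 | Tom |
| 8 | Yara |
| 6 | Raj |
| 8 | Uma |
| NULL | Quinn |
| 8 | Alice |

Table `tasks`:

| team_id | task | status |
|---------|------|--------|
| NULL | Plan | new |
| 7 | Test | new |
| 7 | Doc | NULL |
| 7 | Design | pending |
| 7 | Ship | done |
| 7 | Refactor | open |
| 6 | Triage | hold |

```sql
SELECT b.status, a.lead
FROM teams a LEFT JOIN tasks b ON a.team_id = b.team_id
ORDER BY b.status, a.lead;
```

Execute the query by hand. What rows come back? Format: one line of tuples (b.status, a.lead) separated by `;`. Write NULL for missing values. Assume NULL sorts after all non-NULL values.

(hold, Raj); (hold, Tom); (NULL, Alice); (NULL, Quinn); (NULL, Uma); (NULL, Yara)

LEFT JOIN keeps every row from `teams`; unmatched rows get NULL for `tasks`'s columns.
Matching on a.team_id = b.team_id. A NULL in a compared column never satisfies the condition.
- a (team_id=6) pairs with 1 row(s) of b.
- a (team_id=8) has no partner → padded with NULL.
- a (team_id=6) pairs with 1 row(s) of b.
- a (team_id=8) has no partner → padded with NULL.
- a (team_id=NULL) has no partner → padded with NULL.
- a (team_id=8) has no partner → padded with NULL.
After projecting and ordering:
b.status | a.lead
hold | Raj
hold | Tom
NULL | Alice
NULL | Quinn
NULL | Uma
NULL | Yara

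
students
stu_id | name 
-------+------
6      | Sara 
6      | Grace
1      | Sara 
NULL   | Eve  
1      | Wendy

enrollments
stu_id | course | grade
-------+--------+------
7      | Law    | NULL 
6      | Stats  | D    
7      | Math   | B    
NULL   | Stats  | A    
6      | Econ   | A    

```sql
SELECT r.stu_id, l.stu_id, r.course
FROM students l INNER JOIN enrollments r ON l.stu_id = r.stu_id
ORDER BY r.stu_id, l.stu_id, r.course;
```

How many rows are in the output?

4

INNER JOIN keeps only pairs where the ON condition holds.
Matching on l.stu_id = r.stu_id. A NULL in a compared column never satisfies the condition.
- l[0] stu_id=6 → 2 match(es) in r → 2 row(s).
- l[1] stu_id=6 → 2 match(es) in r → 2 row(s).
- l[2] stu_id=1 → no match; dropped.
- l[3] stu_id=NULL → no match; dropped.
- l[4] stu_id=1 → no match; dropped.
Total: 4 rows.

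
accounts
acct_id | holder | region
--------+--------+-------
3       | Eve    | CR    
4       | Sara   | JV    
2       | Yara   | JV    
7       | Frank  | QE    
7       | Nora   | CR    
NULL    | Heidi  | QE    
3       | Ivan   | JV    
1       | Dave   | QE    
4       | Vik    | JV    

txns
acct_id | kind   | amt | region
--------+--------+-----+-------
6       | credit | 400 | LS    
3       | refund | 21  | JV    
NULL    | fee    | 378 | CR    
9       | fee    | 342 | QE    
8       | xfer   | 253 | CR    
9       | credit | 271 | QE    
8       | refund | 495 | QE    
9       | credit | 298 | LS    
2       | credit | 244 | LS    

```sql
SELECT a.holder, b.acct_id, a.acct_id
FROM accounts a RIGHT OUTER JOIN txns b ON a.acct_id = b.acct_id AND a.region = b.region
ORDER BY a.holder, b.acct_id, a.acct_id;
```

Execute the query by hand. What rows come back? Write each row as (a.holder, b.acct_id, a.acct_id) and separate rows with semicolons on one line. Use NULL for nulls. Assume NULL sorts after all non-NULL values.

(Ivan, 3, 3); (NULL, 2, NULL); (NULL, 6, NULL); (NULL, 8, NULL); (NULL, 8, NULL); (NULL, 9, NULL); (NULL, 9, NULL); (NULL, 9, NULL); (NULL, NULL, NULL)

RIGHT JOIN keeps every row from `txns`; unmatched rows get NULL for `accounts`'s columns.
Matching on a.acct_id = b.acct_id AND a.region = b.region. A NULL in a compared column never satisfies the condition.
Matched pairs: 1; unmatched b rows kept: 8.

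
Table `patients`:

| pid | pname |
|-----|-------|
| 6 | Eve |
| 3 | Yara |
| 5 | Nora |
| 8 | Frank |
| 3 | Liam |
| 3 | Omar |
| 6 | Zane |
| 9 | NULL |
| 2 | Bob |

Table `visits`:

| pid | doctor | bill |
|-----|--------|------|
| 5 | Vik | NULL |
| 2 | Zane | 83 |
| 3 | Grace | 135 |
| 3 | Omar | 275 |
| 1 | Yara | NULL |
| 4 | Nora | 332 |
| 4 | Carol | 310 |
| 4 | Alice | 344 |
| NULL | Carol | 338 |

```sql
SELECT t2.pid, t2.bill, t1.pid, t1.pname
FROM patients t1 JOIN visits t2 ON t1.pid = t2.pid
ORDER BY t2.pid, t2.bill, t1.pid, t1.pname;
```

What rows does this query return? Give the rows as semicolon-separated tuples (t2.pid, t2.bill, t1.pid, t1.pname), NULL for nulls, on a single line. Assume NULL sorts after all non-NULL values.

(2, 83, 2, Bob); (3, 135, 3, Liam); (3, 135, 3, Omar); (3, 135, 3, Yara); (3, 275, 3, Liam); (3, 275, 3, Omar); (3, 275, 3, Yara); (5, NULL, 5, Nora)

INNER JOIN keeps only pairs where the ON condition holds.
Matching on t1.pid = t2.pid. A NULL in a compared column never satisfies the condition.
Matched pairs: 8.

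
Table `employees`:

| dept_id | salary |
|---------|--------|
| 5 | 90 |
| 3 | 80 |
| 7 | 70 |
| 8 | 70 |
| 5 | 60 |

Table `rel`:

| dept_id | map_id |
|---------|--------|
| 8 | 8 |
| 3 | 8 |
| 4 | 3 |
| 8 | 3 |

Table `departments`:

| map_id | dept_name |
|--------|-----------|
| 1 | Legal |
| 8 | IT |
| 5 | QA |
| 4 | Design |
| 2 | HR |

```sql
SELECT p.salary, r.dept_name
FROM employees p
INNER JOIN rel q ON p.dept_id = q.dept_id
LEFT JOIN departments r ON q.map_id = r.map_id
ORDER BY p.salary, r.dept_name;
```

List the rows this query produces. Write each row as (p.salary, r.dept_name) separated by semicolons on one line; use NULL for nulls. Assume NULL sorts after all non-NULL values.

(70, IT); (70, NULL); (80, IT)

Evaluate left to right. First `employees p INNER JOIN rel q` on dept_id: 3 row(s).
Then LEFT JOIN `departments r` on map_id: each of those 3 rows is kept; rows whose q.map_id has no match in r get NULL for r's columns.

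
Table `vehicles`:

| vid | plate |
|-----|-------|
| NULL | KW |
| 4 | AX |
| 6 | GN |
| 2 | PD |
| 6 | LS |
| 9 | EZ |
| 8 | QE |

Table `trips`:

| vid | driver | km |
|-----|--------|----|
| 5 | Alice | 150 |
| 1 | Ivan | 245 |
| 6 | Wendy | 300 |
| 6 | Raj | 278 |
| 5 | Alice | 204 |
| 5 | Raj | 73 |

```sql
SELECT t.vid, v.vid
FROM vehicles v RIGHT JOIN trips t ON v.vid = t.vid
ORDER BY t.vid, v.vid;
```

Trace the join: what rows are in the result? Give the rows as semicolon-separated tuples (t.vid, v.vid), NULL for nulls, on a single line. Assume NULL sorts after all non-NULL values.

(1, NULL); (5, NULL); (5, NULL); (5, NULL); (6, 6); (6, 6); (6, 6); (6, 6)

RIGHT JOIN keeps every row from `trips`; unmatched rows get NULL for `vehicles`'s columns.
Matching on v.vid = t.vid. A NULL in a compared column never satisfies the condition.
Matched pairs: 4; unmatched t rows kept: 4.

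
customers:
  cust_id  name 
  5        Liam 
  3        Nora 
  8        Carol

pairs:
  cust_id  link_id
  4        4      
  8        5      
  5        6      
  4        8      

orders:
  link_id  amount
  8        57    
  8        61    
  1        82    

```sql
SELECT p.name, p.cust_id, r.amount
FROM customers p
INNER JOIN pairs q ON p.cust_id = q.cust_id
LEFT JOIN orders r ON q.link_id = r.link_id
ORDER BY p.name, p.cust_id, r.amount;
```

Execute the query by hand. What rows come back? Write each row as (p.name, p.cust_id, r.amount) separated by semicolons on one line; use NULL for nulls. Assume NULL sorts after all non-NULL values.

(Carol, 8, NULL); (Liam, 5, NULL)

Joins associate left-to-right: customers INNER JOIN pairs on cust_id gives 2 intermediate row(s).
Then LEFT JOIN `orders r` on link_id: each of those 2 rows is kept; rows whose q.link_id has no match in r get NULL for r's columns.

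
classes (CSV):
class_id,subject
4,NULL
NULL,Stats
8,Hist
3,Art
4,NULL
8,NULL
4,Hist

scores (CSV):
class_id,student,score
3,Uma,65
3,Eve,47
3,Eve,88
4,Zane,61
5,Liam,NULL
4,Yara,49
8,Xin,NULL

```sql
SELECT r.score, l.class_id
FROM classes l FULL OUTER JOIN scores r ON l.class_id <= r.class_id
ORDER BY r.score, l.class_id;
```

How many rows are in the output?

22

FULL OUTER JOIN keeps every row from both sides; unmatched rows get NULL for the other side's columns.
Matching on l.class_id <= r.class_id. A NULL in a compared column never satisfies the condition.
Matched pairs: 21; unmatched l rows kept: 1; unmatched r rows kept: 0.
Total: 21 matched + 1 padded = 22 rows.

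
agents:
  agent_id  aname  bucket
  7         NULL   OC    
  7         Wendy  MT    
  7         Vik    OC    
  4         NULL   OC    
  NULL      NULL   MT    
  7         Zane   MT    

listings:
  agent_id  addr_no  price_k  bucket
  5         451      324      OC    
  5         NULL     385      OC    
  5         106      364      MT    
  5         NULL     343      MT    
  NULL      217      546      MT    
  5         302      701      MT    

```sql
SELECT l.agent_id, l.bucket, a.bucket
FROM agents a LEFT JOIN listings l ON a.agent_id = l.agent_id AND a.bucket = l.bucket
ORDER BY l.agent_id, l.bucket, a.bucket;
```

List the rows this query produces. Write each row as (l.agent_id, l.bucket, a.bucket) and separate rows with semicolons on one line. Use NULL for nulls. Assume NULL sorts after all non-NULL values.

(NULL, NULL, MT); (NULL, NULL, MT); (NULL, NULL, MT); (NULL, NULL, OC); (NULL, NULL, OC); (NULL, NULL, OC)

LEFT JOIN keeps every row from `agents`; unmatched rows get NULL for `listings`'s columns.
Matching on a.agent_id = l.agent_id AND a.bucket = l.bucket. A NULL in a compared column never satisfies the condition.
- a row (agent_id=7, bucket=OC): no match → kept, l columns NULL.
- a row (agent_id=7, bucket=MT): no match → kept, l columns NULL.
- a row (agent_id=7, bucket=OC): no match → kept, l columns NULL.
- a row (agent_id=4, bucket=OC): no match → kept, l columns NULL.
- a row (agent_id=NULL, bucket=MT): no match → kept, l columns NULL.
- a row (agent_id=7, bucket=MT): no match → kept, l columns NULL.
After projecting and ordering:
l.agent_id | l.bucket | a.bucket
NULL | NULL | MT
NULL | NULL | MT
NULL | NULL | MT
NULL | NULL | OC
NULL | NULL | OC
NULL | NULL | OC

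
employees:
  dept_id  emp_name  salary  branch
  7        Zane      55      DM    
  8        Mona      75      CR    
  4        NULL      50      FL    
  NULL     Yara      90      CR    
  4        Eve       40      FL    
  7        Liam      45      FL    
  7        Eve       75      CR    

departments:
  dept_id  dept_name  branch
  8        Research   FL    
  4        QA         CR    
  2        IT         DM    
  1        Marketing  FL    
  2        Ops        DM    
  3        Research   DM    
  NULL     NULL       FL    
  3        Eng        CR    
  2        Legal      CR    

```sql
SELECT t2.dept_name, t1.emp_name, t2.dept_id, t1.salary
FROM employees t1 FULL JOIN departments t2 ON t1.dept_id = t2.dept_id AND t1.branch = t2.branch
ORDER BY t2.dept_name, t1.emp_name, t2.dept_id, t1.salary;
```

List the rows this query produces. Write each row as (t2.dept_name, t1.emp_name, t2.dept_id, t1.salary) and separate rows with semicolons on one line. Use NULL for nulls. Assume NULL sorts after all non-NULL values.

(Eng, NULL, 3, NULL); (IT, NULL, 2, NULL); (Legal, NULL, 2, NULL); (Marketing, NULL, 1, NULL); (Ops, NULL, 2, NULL); (QA, NULL, 4, NULL); (Research, NULL, 3, NULL); (Research, NULL, 8, NULL); (NULL, Eve, NULL, 40); (NULL, Eve, NULL, 75); (NULL, Liam, NULL, 45); (NULL, Mona, NULL, 75); (NULL, Yara, NULL, 90); (NULL, Zane, NULL, 55); (NULL, NULL, NULL, 50); (NULL, NULL, NULL, NULL)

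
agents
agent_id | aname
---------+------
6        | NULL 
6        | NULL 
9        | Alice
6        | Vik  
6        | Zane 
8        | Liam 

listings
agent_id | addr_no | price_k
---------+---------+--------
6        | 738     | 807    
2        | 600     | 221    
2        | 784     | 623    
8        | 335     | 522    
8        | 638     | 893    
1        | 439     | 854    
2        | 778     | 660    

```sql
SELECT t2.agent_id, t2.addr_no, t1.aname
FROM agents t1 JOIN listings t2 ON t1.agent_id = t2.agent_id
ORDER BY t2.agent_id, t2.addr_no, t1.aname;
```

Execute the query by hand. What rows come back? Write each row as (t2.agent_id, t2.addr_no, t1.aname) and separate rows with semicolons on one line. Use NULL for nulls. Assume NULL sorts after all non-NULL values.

(6, 738, Vik); (6, 738, Zane); (6, 738, NULL); (6, 738, NULL); (8, 335, Liam); (8, 638, Liam)

INNER JOIN keeps only pairs where the ON condition holds.
Matching on t1.agent_id = t2.agent_id.
- t1 (agent_id=6) pairs with 1 row(s) of t2.
- t1 (agent_id=6) pairs with 1 row(s) of t2.
- t1 (agent_id=9) has no partner → excluded.
- t1 (agent_id=6) pairs with 1 row(s) of t2.
- t1 (agent_id=6) pairs with 1 row(s) of t2.
- t1 (agent_id=8) pairs with 2 row(s) of t2.
After projecting and ordering:
t2.agent_id | t2.addr_no | t1.aname
6 | 738 | Vik
6 | 738 | Zane
6 | 738 | NULL
6 | 738 | NULL
8 | 335 | Liam
8 | 638 | Liam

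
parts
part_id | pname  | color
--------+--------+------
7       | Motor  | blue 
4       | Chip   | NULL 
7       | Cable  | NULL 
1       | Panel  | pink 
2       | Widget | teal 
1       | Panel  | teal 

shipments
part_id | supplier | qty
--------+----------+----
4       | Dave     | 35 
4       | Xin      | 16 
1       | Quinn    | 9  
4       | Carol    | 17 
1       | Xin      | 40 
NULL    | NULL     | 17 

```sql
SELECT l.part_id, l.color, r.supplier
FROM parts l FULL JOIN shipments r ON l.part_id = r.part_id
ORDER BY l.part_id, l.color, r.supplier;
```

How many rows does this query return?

11

FULL OUTER JOIN keeps every row from both sides; unmatched rows get NULL for the other side's columns.
Matching on l.part_id = r.part_id. A NULL in a compared column never satisfies the condition.
Matched pairs: 7; unmatched l rows kept: 3; unmatched r rows kept: 1.
Total: 7 matched + 4 padded = 11 rows.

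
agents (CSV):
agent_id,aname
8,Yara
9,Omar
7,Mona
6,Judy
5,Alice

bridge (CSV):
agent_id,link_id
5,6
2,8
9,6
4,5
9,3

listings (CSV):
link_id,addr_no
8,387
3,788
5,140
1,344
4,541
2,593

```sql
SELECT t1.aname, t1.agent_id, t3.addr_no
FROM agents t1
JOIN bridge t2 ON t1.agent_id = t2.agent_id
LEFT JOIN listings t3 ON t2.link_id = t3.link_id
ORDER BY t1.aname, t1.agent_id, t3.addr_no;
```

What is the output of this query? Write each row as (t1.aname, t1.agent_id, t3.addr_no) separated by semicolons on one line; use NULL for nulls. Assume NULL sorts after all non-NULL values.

(Alice, 5, NULL); (Omar, 9, 788); (Omar, 9, NULL)

Joins associate left-to-right: agents INNER JOIN bridge on agent_id gives 3 intermediate row(s).
Then LEFT JOIN `listings t3` on link_id: each of those 3 rows is kept; rows whose t2.link_id has no match in t3 get NULL for t3's columns.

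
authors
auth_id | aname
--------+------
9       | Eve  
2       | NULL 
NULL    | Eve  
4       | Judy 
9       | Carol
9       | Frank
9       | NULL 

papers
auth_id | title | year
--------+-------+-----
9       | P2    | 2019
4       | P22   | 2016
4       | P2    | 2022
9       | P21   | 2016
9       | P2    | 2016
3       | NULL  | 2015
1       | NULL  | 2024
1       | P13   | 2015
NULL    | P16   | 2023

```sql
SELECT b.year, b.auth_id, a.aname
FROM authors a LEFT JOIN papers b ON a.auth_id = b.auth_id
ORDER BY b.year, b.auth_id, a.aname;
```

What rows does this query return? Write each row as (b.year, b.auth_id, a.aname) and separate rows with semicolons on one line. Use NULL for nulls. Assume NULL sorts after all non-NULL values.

(2016, 4, Judy); (2016, 9, Carol); (2016, 9, Carol); (2016, 9, Eve); (2016, 9, Eve); (2016, 9, Frank); (2016, 9, Frank); (2016, 9, NULL); (2016, 9, NULL); (2019, 9, Carol); (2019, 9, Eve); (2019, 9, Frank); (2019, 9, NULL); (2022, 4, Judy); (NULL, NULL, Eve); (NULL, NULL, NULL)

LEFT JOIN keeps every row from `authors`; unmatched rows get NULL for `papers`'s columns.
Matching on a.auth_id = b.auth_id. A NULL in a compared column never satisfies the condition.
- auth_id=9: 3 matching b row(s), so 3 row(s) emitted.
- auth_id=2: no b row matches, row kept with b columns NULL.
- auth_id=NULL: no b row matches, row kept with b columns NULL.
- auth_id=4: 2 matching b row(s), so 2 row(s) emitted.
- auth_id=9: 3 matching b row(s), so 3 row(s) emitted.
- auth_id=9: 3 matching b row(s), so 3 row(s) emitted.
- auth_id=9: 3 matching b row(s), so 3 row(s) emitted.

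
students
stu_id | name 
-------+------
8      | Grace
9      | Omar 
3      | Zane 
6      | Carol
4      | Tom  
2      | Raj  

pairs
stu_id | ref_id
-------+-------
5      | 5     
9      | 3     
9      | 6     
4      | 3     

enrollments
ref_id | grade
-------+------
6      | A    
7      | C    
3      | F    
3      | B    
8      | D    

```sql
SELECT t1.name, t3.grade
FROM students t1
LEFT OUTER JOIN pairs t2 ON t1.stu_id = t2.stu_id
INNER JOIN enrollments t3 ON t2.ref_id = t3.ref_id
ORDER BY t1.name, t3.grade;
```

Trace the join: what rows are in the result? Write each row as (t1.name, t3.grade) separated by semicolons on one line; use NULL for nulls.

(Omar, A); (Omar, B); (Omar, F); (Tom, B); (Tom, F)

Joins associate left-to-right: students LEFT JOIN pairs on stu_id gives 7 intermediate row(s).
Then INNER JOIN `enrollments t3` on ref_id: keep only rows whose t2.ref_id appears in t3.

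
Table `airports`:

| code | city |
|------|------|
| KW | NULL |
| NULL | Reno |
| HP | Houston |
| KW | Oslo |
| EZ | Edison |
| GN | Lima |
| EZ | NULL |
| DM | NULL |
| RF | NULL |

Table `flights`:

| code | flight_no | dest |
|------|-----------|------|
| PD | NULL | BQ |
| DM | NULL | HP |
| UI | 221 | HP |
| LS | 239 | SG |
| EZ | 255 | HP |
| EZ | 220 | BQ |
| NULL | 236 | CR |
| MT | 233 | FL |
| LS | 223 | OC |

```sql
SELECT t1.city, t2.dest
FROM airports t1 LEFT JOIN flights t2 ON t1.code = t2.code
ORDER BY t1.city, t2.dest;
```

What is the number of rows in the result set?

11

LEFT JOIN keeps every row from `airports`; unmatched rows get NULL for `flights`'s columns.
Matching on t1.code = t2.code. A NULL in a compared column never satisfies the condition.
Matched pairs: 5; unmatched t1 rows kept: 6.
Total: 5 matched + 6 padded = 11 rows.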